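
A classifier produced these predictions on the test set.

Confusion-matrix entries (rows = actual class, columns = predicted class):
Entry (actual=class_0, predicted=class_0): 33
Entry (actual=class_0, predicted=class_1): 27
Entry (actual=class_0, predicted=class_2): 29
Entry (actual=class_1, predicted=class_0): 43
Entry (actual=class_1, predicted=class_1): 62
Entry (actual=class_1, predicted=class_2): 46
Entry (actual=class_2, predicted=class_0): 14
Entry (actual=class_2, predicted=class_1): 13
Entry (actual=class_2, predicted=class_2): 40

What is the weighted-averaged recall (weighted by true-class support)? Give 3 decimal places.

Per-class recall (TP/(TP+FN)):
  class_0: TP=33, FN=27+29=56 → 33/89 = 0.3708
  class_1: TP=62, FN=43+46=89 → 62/151 = 0.4106
  class_2: TP=40, FN=14+13=27 → 40/67 = 0.5970
Weighted-recall = Σ (supportᵢ/N)·recallᵢ with N=307: (89/307)·0.3708 + (151/307)·0.4106 + (67/307)·0.5970 = 0.440

0.440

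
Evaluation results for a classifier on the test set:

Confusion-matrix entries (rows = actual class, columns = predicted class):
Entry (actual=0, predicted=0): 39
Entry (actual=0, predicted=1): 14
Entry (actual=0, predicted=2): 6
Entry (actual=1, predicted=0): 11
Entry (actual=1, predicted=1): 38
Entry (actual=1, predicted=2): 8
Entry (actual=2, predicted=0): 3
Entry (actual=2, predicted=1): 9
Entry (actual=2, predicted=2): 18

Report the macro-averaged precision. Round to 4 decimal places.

0.6404

Per-class precision (TP/(TP+FP)):
  0: TP=39, FP=11+3=14 → 39/53 = 0.73585
  1: TP=38, FP=14+9=23 → 38/61 = 0.62295
  2: TP=18, FP=6+8=14 → 18/32 = 0.56250
Macro-precision = mean = (0.73585 + 0.62295 + 0.56250) / 3 = 0.6404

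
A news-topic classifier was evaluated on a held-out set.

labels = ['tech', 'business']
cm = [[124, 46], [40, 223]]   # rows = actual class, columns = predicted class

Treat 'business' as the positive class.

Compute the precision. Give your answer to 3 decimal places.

Precision = TP/(TP+FP) = 223/(223+46) = 223/269 = 0.829

0.829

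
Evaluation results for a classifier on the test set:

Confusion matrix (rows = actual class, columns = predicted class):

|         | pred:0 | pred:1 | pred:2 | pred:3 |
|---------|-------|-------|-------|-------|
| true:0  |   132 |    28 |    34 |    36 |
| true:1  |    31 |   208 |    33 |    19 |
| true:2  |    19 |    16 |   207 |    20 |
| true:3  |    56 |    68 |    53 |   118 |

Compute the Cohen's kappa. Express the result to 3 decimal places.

0.489

Observed agreement pₒ = trace/N = 665/1078 = 0.6169
Expected agreement pₑ = Σ (rowᵢ·colᵢ)/N² = (230·238 + 291·320 + 262·327 + 295·193)/1078² = 0.2500
κ = (pₒ − pₑ)/(1 − pₑ) = (0.6169 − 0.2500)/(1 − 0.2500) = 0.489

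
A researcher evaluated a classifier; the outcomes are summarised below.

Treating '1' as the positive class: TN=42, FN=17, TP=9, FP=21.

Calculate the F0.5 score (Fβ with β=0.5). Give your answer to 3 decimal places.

0.308

Fβ = (1+β²)·TP / ((1+β²)·TP + β²·FN + FP), with β²=1/4
= 1.25·9 / (1.25·9 + 0.25·17 + 21) = 0.308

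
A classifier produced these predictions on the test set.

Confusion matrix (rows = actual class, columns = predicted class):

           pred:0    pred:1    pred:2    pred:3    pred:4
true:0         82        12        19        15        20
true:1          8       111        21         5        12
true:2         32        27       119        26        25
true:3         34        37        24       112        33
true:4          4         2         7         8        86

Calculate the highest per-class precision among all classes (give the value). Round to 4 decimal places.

Per-class precision (TP/(TP+FP)):
  0: TP=82, FP=8+32+34+4=78 → 82/160 = 0.51250
  1: TP=111, FP=12+27+37+2=78 → 111/189 = 0.58730
  2: TP=119, FP=19+21+24+7=71 → 119/190 = 0.62632
  3: TP=112, FP=15+5+26+8=54 → 112/166 = 0.67470
  4: TP=86, FP=20+12+25+33=90 → 86/176 = 0.48864
Highest is class '3' with precision = 0.6747.

0.6747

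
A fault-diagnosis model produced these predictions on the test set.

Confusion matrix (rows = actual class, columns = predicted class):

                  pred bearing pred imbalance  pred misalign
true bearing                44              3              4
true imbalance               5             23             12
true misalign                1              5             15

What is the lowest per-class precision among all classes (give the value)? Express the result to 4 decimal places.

0.4839

Per-class precision (TP/(TP+FP)):
  bearing: TP=44, FP=5+1=6 → 44/50 = 0.88000
  imbalance: TP=23, FP=3+5=8 → 23/31 = 0.74194
  misalign: TP=15, FP=4+12=16 → 15/31 = 0.48387
Lowest is class 'misalign' with precision = 0.4839.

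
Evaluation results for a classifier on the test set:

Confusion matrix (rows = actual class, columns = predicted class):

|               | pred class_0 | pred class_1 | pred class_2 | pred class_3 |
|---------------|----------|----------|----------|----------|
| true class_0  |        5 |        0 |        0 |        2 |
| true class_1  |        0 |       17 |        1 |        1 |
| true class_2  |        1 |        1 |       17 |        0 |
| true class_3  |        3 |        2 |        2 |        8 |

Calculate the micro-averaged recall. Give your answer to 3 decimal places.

0.783

Micro-averaging pools counts across classes: ΣTP=47, ΣFP=13, ΣFN=13.
Micro-recall = TP/(TP+FN) on pooled counts = 0.783 (equals overall accuracy in single-label multiclass).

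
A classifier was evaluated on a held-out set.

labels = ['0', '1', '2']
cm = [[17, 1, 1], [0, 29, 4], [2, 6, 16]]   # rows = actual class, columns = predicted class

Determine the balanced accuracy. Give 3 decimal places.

0.813

Balanced accuracy = mean of per-class recall.
  0: recall = 17/19 = 0.8947
  1: recall = 29/33 = 0.8788
  2: recall = 16/24 = 0.6667
Mean = (0.8947 + 0.8788 + 0.6667) / 3 = 0.813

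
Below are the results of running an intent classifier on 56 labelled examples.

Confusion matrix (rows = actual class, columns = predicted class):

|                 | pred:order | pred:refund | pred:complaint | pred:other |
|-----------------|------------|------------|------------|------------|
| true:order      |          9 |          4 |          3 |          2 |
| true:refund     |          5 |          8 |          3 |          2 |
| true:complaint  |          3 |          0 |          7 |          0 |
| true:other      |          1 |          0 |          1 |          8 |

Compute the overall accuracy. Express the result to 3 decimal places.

Accuracy = trace / total = (9+8+7+8=32) / 56 = 32/56 = 0.571

0.571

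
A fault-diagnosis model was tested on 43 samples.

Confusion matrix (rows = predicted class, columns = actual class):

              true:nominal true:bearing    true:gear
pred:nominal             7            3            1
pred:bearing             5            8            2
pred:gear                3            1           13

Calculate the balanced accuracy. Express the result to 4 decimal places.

Balanced accuracy = mean of per-class recall.
  nominal: recall = 7/15 = 0.46667
  bearing: recall = 8/12 = 0.66667
  gear: recall = 13/16 = 0.81250
Mean = (0.46667 + 0.66667 + 0.81250) / 3 = 0.6486

0.6486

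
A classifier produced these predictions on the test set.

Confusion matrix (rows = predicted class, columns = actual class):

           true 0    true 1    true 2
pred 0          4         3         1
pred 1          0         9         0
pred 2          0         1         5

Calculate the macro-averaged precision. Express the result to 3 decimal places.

0.778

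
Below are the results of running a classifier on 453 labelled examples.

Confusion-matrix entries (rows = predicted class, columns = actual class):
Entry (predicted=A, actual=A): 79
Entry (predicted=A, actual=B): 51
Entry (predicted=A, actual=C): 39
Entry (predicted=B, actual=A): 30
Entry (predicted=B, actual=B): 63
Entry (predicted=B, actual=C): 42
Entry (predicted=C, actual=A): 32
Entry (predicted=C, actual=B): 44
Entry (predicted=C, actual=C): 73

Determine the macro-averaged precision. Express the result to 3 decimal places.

Per-class precision (TP/(TP+FP)):
  A: TP=79, FP=51+39=90 → 79/169 = 0.4675
  B: TP=63, FP=30+42=72 → 63/135 = 0.4667
  C: TP=73, FP=32+44=76 → 73/149 = 0.4899
Macro-precision = mean = (0.4675 + 0.4667 + 0.4899) / 3 = 0.475

0.475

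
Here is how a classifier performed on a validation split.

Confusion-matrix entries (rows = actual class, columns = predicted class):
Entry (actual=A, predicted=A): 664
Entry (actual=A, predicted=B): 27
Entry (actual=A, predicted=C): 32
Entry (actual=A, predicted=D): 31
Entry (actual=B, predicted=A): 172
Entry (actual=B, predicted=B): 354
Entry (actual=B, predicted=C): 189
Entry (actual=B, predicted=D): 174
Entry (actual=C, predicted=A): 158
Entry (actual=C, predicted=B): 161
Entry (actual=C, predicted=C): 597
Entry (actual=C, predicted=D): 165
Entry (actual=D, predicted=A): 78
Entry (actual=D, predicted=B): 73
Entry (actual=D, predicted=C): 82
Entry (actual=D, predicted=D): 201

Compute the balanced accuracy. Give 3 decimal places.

0.574

Balanced accuracy = mean of per-class recall.
  A: recall = 664/754 = 0.8806
  B: recall = 354/889 = 0.3982
  C: recall = 597/1081 = 0.5523
  D: recall = 201/434 = 0.4631
Mean = (0.8806 + 0.3982 + 0.5523 + 0.4631) / 4 = 0.574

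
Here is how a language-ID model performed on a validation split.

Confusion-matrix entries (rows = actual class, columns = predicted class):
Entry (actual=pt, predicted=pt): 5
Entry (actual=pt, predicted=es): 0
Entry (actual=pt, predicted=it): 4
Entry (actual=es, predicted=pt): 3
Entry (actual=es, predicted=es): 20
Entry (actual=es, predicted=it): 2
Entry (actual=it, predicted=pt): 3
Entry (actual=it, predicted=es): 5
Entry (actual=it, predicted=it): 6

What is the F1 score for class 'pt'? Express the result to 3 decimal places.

0.500

One-vs-rest for 'pt': TP = diagonal; FP = other classes predicted 'pt'; FN = 'pt' predicted as other.
F1 score = 2·TP/(2·TP+FP+FN).
pt: TP=5, FP=3+3=6, FN=0+4=4 → 10/20 = 0.5000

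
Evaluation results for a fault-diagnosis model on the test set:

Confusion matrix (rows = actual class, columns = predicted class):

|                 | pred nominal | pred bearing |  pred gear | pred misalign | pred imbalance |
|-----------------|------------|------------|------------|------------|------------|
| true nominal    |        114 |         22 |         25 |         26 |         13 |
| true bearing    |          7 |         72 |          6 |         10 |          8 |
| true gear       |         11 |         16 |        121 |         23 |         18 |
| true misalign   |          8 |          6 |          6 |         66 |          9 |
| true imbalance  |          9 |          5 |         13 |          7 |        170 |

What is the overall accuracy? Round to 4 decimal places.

Accuracy = trace / total = (114+72+121+66+170=543) / 791 = 543/791 = 0.6865

0.6865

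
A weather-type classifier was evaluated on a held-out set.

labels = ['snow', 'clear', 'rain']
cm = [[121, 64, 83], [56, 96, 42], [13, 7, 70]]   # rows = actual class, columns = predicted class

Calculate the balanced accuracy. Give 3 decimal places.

0.575

Balanced accuracy = mean of per-class recall.
  snow: recall = 121/268 = 0.4515
  clear: recall = 96/194 = 0.4948
  rain: recall = 70/90 = 0.7778
Mean = (0.4515 + 0.4948 + 0.7778) / 3 = 0.575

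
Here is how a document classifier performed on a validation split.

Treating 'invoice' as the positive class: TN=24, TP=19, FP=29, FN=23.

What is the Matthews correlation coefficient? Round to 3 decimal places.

-0.094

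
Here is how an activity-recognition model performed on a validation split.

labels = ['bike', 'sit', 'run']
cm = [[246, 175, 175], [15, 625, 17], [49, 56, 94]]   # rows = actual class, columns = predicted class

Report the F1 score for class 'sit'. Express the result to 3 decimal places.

F1 score = 2·TP/(2·TP+FP+FN).
sit: TP=625, FP=175+56=231, FN=15+17=32 → 1250/1513 = 0.8262

0.826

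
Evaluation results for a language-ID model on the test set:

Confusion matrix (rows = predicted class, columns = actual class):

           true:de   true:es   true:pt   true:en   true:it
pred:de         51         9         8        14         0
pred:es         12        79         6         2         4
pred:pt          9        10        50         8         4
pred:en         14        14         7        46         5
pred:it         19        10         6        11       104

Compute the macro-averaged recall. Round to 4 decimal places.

0.6479

Per-class recall (TP/(TP+FN)):
  de: TP=51, FN=12+9+14+19=54 → 51/105 = 0.48571
  es: TP=79, FN=9+10+14+10=43 → 79/122 = 0.64754
  pt: TP=50, FN=8+6+7+6=27 → 50/77 = 0.64935
  en: TP=46, FN=14+2+8+11=35 → 46/81 = 0.56790
  it: TP=104, FN=0+4+4+5=13 → 104/117 = 0.88889
Macro-recall = mean = (0.48571 + 0.64754 + 0.64935 + 0.56790 + 0.88889) / 5 = 0.6479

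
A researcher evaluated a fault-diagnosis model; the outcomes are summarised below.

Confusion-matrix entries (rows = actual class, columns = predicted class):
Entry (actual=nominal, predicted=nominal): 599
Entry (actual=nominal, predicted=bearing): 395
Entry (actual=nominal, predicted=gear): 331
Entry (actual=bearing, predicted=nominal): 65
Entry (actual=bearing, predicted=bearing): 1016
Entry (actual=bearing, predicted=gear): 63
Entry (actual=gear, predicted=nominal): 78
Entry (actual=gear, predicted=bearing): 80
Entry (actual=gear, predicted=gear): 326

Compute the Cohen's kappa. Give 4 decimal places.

Observed agreement pₒ = trace/N = 1941/2953 = 0.65730
Expected agreement pₑ = Σ (rowᵢ·colᵢ)/N² = (1325·742 + 1144·1491 + 484·720)/2953² = 0.34831
κ = (pₒ − pₑ)/(1 − pₑ) = (0.65730 − 0.34831)/(1 − 0.34831) = 0.4741

0.4741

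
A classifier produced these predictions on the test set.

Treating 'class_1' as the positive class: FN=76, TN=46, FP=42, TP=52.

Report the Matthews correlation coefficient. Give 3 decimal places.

MCC = (TP·TN − FP·FN) / √((TP+FP)(TP+FN)(TN+FP)(TN+FN))
Numerator = 52·46 − 42·76 = -800
Denominator = √(94·128·88·122) = √129175552 = 11365.5423
MCC = -800 / 11365.5423 = -0.070

-0.070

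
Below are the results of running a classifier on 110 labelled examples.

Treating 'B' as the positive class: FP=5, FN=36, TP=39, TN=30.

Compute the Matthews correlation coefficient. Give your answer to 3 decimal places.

0.359

MCC = (TP·TN − FP·FN) / √((TP+FP)(TP+FN)(TN+FP)(TN+FN))
Numerator = 39·30 − 5·36 = 990
Denominator = √(44·75·35·66) = √7623000 = 2760.9781
MCC = 990 / 2760.9781 = 0.359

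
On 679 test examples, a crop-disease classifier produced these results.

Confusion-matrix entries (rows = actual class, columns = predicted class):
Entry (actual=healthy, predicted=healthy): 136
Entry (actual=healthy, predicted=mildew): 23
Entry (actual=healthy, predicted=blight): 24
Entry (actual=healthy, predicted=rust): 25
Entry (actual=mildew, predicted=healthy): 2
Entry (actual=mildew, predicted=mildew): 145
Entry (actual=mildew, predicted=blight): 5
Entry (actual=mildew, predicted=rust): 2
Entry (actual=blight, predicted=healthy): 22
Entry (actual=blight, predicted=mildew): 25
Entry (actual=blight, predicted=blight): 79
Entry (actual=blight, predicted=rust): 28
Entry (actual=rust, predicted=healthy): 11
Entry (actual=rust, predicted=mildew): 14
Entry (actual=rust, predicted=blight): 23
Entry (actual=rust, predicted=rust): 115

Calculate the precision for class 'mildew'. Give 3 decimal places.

0.700

Take TP from the diagonal, FP from the rest of the 'mildew' prediction marginal, FN from the rest of the 'mildew' actual marginal.
precision = TP/(TP+FP).
mildew: TP=145, FP=23+25+14=62 → 145/207 = 0.7005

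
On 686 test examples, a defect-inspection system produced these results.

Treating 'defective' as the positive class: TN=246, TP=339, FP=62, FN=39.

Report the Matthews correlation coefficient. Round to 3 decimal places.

MCC = (TP·TN − FP·FN) / √((TP+FP)(TP+FN)(TN+FP)(TN+FN))
Numerator = 339·246 − 62·39 = 80976
Denominator = √(401·378·308·285) = √13305516840 = 115349.5420
MCC = 80976 / 115349.5420 = 0.702

0.702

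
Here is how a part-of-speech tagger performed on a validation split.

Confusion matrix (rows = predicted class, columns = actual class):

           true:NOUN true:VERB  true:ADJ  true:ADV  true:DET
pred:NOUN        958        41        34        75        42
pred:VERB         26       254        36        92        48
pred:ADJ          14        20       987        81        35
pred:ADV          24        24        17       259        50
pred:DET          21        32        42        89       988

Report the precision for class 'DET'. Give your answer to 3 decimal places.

0.843

precision = TP/(TP+FP).
DET: TP=988, FP=21+32+42+89=184 → 988/1172 = 0.8430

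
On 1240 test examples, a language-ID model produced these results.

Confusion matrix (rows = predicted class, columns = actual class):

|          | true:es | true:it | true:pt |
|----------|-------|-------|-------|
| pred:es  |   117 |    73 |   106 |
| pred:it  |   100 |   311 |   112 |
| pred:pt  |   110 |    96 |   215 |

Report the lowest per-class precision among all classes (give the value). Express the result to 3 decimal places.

0.395

Per-class precision (TP/(TP+FP)):
  es: TP=117, FP=73+106=179 → 117/296 = 0.3953
  it: TP=311, FP=100+112=212 → 311/523 = 0.5946
  pt: TP=215, FP=110+96=206 → 215/421 = 0.5107
Lowest is class 'es' with precision = 0.395.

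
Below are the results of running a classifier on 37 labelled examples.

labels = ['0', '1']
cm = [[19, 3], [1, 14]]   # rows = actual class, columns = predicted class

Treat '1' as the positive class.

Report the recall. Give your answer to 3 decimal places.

Recall = TP/(TP+FN) = 14/(14+1) = 14/15 = 0.933

0.933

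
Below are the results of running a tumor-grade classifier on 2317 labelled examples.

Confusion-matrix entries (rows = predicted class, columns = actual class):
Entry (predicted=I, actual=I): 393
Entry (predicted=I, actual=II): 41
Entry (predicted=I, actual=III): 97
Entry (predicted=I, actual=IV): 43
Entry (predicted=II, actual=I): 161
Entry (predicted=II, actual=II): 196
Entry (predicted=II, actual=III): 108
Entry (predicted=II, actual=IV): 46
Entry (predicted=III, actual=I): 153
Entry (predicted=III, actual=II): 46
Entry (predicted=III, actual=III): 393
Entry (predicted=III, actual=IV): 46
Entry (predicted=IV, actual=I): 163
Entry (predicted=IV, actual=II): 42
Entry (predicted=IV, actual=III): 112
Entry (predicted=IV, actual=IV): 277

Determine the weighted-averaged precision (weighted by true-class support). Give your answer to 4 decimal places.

0.5826

Per-class precision (TP/(TP+FP)):
  I: TP=393, FP=41+97+43=181 → 393/574 = 0.68467
  II: TP=196, FP=161+108+46=315 → 196/511 = 0.38356
  III: TP=393, FP=153+46+46=245 → 393/638 = 0.61599
  IV: TP=277, FP=163+42+112=317 → 277/594 = 0.46633
Weighted-precision = Σ (supportᵢ/N)·precisionᵢ with N=2317: (870/2317)·0.68467 + (325/2317)·0.38356 + (710/2317)·0.61599 + (412/2317)·0.46633 = 0.5826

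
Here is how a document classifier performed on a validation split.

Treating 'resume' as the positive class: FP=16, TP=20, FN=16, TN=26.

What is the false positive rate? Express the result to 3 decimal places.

0.381

FPR = FP/(FP+TN) = 16/(16+26) = 0.381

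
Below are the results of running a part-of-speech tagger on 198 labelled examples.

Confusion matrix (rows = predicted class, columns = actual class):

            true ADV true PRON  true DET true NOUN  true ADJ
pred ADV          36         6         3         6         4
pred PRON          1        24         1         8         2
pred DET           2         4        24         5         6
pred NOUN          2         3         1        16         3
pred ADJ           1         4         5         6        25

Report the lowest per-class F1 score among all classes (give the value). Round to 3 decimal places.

0.485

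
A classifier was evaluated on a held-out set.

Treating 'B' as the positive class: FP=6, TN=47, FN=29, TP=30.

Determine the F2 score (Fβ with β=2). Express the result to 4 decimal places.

Fβ = (1+β²)·TP / ((1+β²)·TP + β²·FN + FP), with β²=4
= 5·30 / (5·30 + 4·29 + 6) = 0.5515

0.5515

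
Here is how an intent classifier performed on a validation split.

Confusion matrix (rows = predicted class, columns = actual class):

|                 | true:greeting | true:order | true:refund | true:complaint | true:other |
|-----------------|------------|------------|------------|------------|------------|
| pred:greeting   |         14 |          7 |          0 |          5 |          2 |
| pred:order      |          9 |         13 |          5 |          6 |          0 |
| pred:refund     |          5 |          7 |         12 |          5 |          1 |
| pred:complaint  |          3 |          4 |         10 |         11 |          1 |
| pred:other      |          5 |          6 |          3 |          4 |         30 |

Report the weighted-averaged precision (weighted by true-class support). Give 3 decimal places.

Per-class precision (TP/(TP+FP)):
  greeting: TP=14, FP=7+0+5+2=14 → 14/28 = 0.5000
  order: TP=13, FP=9+5+6+0=20 → 13/33 = 0.3939
  refund: TP=12, FP=5+7+5+1=18 → 12/30 = 0.4000
  complaint: TP=11, FP=3+4+10+1=18 → 11/29 = 0.3793
  other: TP=30, FP=5+6+3+4=18 → 30/48 = 0.6250
Weighted-precision = Σ (supportᵢ/N)·precisionᵢ with N=168: (36/168)·0.5000 + (37/168)·0.3939 + (30/168)·0.4000 + (31/168)·0.3793 + (34/168)·0.6250 = 0.462

0.462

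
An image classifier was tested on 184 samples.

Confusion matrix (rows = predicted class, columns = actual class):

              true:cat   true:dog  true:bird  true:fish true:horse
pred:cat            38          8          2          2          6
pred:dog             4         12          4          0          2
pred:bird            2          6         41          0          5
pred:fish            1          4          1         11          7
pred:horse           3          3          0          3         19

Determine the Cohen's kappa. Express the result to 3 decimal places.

0.560

Observed agreement pₒ = trace/N = 121/184 = 0.6576
Expected agreement pₑ = Σ (rowᵢ·colᵢ)/N² = (48·56 + 33·22 + 48·54 + 16·24 + 39·28)/184² = 0.2210
κ = (pₒ − pₑ)/(1 − pₑ) = (0.6576 − 0.2210)/(1 − 0.2210) = 0.560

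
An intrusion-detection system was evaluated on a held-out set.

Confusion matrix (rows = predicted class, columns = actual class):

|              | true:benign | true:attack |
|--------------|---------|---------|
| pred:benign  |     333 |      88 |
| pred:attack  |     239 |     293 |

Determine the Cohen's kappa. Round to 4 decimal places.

0.3294

Observed agreement pₒ = trace/N = 626/953 = 0.65687
Expected agreement pₑ = Σ (rowᵢ·colᵢ)/N² = (572·421 + 381·532)/953² = 0.48833
κ = (pₒ − pₑ)/(1 − pₑ) = (0.65687 − 0.48833)/(1 − 0.48833) = 0.3294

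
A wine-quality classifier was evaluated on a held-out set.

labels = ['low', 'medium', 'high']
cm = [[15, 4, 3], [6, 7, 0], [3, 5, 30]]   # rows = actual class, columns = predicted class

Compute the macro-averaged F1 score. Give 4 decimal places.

Per-class F1 score (2·TP/(2·TP+FP+FN)):
  low: TP=15, FP=6+3=9, FN=4+3=7 → 30/46 = 0.65217
  medium: TP=7, FP=4+5=9, FN=6+0=6 → 14/29 = 0.48276
  high: TP=30, FP=3+0=3, FN=3+5=8 → 60/71 = 0.84507
Macro-F1 score = mean = (0.65217 + 0.48276 + 0.84507) / 3 = 0.6600

0.6600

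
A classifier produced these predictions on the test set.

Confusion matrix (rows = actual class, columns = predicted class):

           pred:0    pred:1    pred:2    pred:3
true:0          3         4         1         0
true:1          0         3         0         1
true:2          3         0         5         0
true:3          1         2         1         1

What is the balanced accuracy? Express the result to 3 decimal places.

0.488

Balanced accuracy = mean of per-class recall.
  0: recall = 3/8 = 0.3750
  1: recall = 3/4 = 0.7500
  2: recall = 5/8 = 0.6250
  3: recall = 1/5 = 0.2000
Mean = (0.3750 + 0.7500 + 0.6250 + 0.2000) / 4 = 0.488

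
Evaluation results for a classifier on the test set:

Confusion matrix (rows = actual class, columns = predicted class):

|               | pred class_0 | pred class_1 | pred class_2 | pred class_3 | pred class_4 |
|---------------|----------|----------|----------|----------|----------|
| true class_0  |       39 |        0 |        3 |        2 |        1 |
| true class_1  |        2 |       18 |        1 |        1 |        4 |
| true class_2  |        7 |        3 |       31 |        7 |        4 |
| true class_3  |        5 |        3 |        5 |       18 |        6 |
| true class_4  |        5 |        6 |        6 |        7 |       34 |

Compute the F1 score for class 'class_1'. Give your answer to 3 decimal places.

One-vs-rest for 'class_1': TP = diagonal; FP = other classes predicted 'class_1'; FN = 'class_1' predicted as other.
F1 score = 2·TP/(2·TP+FP+FN).
class_1: TP=18, FP=0+3+3+6=12, FN=2+1+1+4=8 → 36/56 = 0.6429

0.643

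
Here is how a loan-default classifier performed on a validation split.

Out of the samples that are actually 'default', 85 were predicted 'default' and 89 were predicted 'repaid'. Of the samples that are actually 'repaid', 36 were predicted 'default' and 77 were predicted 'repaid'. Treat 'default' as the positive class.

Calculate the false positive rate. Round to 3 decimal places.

0.319

FPR = FP/(FP+TN) = 36/(36+77) = 0.319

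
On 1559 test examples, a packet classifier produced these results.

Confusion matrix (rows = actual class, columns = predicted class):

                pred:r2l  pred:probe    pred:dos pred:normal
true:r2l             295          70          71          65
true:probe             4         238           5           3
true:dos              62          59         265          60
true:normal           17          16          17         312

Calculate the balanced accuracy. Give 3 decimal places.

0.749

Balanced accuracy = mean of per-class recall.
  r2l: recall = 295/501 = 0.5888
  probe: recall = 238/250 = 0.9520
  dos: recall = 265/446 = 0.5942
  normal: recall = 312/362 = 0.8619
Mean = (0.5888 + 0.9520 + 0.5942 + 0.8619) / 4 = 0.749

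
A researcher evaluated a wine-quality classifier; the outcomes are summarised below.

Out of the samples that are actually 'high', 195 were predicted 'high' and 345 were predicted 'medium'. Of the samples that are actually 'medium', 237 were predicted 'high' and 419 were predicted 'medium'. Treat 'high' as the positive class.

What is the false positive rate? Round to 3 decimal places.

0.361

FPR = FP/(FP+TN) = 237/(237+419) = 0.361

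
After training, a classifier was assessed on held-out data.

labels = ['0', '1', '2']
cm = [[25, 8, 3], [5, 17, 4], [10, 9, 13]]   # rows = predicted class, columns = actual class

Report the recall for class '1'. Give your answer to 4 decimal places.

One-vs-rest for '1': TP = diagonal; FP = other classes predicted '1'; FN = '1' predicted as other.
recall = TP/(TP+FN).
1: TP=17, FN=8+9=17 → 17/34 = 0.50000

0.5000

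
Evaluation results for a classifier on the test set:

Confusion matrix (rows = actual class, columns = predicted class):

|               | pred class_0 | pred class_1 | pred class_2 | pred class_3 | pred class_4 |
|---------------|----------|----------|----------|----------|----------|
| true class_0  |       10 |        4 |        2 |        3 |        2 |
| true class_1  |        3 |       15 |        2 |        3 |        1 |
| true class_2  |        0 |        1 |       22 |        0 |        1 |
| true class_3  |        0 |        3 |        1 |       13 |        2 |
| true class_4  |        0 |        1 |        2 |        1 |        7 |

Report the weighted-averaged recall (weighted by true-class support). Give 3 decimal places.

Per-class recall (TP/(TP+FN)):
  class_0: TP=10, FN=4+2+3+2=11 → 10/21 = 0.4762
  class_1: TP=15, FN=3+2+3+1=9 → 15/24 = 0.6250
  class_2: TP=22, FN=0+1+0+1=2 → 22/24 = 0.9167
  class_3: TP=13, FN=0+3+1+2=6 → 13/19 = 0.6842
  class_4: TP=7, FN=0+1+2+1=4 → 7/11 = 0.6364
Weighted-recall = Σ (supportᵢ/N)·recallᵢ with N=99: (21/99)·0.4762 + (24/99)·0.6250 + (24/99)·0.9167 + (19/99)·0.6842 + (11/99)·0.6364 = 0.677

0.677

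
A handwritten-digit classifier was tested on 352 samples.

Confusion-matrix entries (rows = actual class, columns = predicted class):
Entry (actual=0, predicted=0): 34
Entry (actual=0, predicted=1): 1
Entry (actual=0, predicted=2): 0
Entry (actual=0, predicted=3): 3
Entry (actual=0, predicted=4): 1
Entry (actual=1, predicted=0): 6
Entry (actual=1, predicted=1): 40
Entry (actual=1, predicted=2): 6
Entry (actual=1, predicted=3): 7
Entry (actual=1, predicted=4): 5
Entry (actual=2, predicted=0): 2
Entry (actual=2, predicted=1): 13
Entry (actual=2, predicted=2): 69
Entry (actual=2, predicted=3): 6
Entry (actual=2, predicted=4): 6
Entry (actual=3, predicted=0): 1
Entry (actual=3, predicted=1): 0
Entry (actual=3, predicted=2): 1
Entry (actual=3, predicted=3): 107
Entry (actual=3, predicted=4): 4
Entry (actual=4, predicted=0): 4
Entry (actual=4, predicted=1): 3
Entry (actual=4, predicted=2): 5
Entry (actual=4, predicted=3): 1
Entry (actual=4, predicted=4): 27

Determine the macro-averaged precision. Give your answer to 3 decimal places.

0.754

Per-class precision (TP/(TP+FP)):
  0: TP=34, FP=6+2+1+4=13 → 34/47 = 0.7234
  1: TP=40, FP=1+13+0+3=17 → 40/57 = 0.7018
  2: TP=69, FP=0+6+1+5=12 → 69/81 = 0.8519
  3: TP=107, FP=3+7+6+1=17 → 107/124 = 0.8629
  4: TP=27, FP=1+5+6+4=16 → 27/43 = 0.6279
Macro-precision = mean = (0.7234 + 0.7018 + 0.8519 + 0.8629 + 0.6279) / 5 = 0.754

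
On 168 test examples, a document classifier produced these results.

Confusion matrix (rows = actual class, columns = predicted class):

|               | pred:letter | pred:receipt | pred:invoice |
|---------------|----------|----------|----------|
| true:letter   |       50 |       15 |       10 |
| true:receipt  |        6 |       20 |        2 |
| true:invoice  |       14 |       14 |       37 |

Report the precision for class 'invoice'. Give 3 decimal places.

0.755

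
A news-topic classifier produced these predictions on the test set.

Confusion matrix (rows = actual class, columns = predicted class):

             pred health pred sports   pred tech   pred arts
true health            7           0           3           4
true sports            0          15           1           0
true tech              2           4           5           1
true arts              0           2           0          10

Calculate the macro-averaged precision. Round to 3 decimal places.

Per-class precision (TP/(TP+FP)):
  health: TP=7, FP=0+2+0=2 → 7/9 = 0.7778
  sports: TP=15, FP=0+4+2=6 → 15/21 = 0.7143
  tech: TP=5, FP=3+1+0=4 → 5/9 = 0.5556
  arts: TP=10, FP=4+0+1=5 → 10/15 = 0.6667
Macro-precision = mean = (0.7778 + 0.7143 + 0.5556 + 0.6667) / 4 = 0.679

0.679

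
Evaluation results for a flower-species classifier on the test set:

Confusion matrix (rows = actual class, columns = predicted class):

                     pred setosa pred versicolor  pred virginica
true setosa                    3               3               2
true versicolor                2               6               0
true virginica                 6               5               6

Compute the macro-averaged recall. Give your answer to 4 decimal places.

0.4926

Per-class recall (TP/(TP+FN)):
  setosa: TP=3, FN=3+2=5 → 3/8 = 0.37500
  versicolor: TP=6, FN=2+0=2 → 6/8 = 0.75000
  virginica: TP=6, FN=6+5=11 → 6/17 = 0.35294
Macro-recall = mean = (0.37500 + 0.75000 + 0.35294) / 3 = 0.4926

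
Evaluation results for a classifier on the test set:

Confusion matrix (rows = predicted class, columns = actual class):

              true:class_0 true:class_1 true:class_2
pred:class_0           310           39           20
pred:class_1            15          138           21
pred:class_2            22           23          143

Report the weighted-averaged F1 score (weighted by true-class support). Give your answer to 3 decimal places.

Per-class F1 score (2·TP/(2·TP+FP+FN)):
  class_0: TP=310, FP=39+20=59, FN=15+22=37 → 620/716 = 0.8659
  class_1: TP=138, FP=15+21=36, FN=39+23=62 → 276/374 = 0.7380
  class_2: TP=143, FP=22+23=45, FN=20+21=41 → 286/372 = 0.7688
Weighted-F1 score = Σ (supportᵢ/N)·F1 scoreᵢ with N=731: (347/731)·0.8659 + (200/731)·0.7380 + (184/731)·0.7688 = 0.806

0.806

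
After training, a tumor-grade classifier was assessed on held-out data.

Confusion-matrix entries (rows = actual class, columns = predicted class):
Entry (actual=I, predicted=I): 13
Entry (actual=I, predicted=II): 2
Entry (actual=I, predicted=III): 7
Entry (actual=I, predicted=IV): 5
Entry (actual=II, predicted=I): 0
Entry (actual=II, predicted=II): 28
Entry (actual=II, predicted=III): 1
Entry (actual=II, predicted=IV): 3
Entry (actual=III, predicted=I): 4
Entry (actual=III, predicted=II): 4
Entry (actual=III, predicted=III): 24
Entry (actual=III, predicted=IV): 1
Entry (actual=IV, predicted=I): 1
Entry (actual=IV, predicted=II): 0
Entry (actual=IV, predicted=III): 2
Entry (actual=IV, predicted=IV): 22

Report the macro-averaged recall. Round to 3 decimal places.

Per-class recall (TP/(TP+FN)):
  I: TP=13, FN=2+7+5=14 → 13/27 = 0.4815
  II: TP=28, FN=0+1+3=4 → 28/32 = 0.8750
  III: TP=24, FN=4+4+1=9 → 24/33 = 0.7273
  IV: TP=22, FN=1+0+2=3 → 22/25 = 0.8800
Macro-recall = mean = (0.4815 + 0.8750 + 0.7273 + 0.8800) / 4 = 0.741

0.741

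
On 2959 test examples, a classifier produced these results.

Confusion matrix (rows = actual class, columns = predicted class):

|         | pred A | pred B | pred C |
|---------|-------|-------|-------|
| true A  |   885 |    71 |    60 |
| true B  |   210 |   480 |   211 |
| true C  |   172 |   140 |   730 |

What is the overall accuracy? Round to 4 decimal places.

Accuracy = trace / total = (885+480+730=2095) / 2959 = 2095/2959 = 0.7080

0.7080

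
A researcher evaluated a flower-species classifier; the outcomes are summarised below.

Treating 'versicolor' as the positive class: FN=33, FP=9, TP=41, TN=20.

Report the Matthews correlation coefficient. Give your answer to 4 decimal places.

0.2193

MCC = (TP·TN − FP·FN) / √((TP+FP)(TP+FN)(TN+FP)(TN+FN))
Numerator = 41·20 − 9·33 = 523
Denominator = √(50·74·29·53) = √5686900 = 2384.7222
MCC = 523 / 2384.7222 = 0.2193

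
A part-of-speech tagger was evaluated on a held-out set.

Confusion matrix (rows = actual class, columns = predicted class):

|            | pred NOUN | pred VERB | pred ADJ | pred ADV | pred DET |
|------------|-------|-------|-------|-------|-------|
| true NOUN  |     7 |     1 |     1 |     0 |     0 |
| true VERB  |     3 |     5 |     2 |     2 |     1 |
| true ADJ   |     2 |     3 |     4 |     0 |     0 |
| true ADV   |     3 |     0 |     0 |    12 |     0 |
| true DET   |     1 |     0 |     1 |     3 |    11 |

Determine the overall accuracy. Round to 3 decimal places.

0.629

Accuracy = trace / total = (7+5+4+12+11=39) / 62 = 39/62 = 0.629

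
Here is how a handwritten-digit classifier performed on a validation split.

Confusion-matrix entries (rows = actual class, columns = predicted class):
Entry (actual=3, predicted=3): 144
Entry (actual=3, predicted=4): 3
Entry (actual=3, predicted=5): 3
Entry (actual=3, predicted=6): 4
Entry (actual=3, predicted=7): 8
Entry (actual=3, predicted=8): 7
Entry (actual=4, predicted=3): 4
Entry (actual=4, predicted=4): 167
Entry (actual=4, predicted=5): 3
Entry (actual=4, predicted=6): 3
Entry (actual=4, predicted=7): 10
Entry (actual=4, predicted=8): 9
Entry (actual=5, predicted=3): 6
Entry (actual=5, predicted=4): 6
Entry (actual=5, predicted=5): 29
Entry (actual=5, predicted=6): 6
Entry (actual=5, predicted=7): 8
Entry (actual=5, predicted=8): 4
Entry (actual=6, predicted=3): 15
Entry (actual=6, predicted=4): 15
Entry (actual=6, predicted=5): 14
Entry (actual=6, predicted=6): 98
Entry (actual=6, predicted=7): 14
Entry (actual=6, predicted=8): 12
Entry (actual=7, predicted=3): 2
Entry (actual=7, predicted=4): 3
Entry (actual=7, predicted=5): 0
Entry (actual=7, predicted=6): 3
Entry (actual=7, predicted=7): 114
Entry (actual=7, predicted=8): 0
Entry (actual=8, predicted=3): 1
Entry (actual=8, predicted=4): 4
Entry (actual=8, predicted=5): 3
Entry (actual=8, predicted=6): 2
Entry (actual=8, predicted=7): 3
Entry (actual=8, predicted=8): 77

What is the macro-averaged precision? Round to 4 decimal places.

0.7526

Per-class precision (TP/(TP+FP)):
  3: TP=144, FP=4+6+15+2+1=28 → 144/172 = 0.83721
  4: TP=167, FP=3+6+15+3+4=31 → 167/198 = 0.84343
  5: TP=29, FP=3+3+14+0+3=23 → 29/52 = 0.55769
  6: TP=98, FP=4+3+6+3+2=18 → 98/116 = 0.84483
  7: TP=114, FP=8+10+8+14+3=43 → 114/157 = 0.72611
  8: TP=77, FP=7+9+4+12+0=32 → 77/109 = 0.70642
Macro-precision = mean = (0.83721 + 0.84343 + 0.55769 + 0.84483 + 0.72611 + 0.70642) / 6 = 0.7526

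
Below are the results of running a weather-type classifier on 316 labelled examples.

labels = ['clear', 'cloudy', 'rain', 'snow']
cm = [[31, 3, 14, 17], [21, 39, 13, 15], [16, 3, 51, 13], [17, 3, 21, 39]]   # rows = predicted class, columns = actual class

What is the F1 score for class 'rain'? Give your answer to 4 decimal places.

0.5604

One-vs-rest for 'rain': TP = diagonal; FP = other classes predicted 'rain'; FN = 'rain' predicted as other.
F1 score = 2·TP/(2·TP+FP+FN).
rain: TP=51, FP=16+3+13=32, FN=14+13+21=48 → 102/182 = 0.56044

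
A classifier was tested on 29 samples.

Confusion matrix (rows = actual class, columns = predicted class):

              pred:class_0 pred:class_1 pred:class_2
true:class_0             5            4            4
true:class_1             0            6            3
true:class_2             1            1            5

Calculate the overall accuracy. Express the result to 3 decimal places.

Accuracy = trace / total = (5+6+5=16) / 29 = 16/29 = 0.552

0.552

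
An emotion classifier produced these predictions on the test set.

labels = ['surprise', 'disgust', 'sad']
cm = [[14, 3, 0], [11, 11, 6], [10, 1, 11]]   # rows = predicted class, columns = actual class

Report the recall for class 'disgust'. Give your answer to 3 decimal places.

One-vs-rest for 'disgust': TP = diagonal; FP = other classes predicted 'disgust'; FN = 'disgust' predicted as other.
recall = TP/(TP+FN).
disgust: TP=11, FN=3+1=4 → 11/15 = 0.7333

0.733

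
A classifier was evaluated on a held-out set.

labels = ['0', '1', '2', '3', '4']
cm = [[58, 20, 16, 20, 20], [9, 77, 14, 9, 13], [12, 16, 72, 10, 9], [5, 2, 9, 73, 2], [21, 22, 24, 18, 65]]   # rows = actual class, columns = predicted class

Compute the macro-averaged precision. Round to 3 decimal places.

0.561

Per-class precision (TP/(TP+FP)):
  0: TP=58, FP=9+12+5+21=47 → 58/105 = 0.5524
  1: TP=77, FP=20+16+2+22=60 → 77/137 = 0.5620
  2: TP=72, FP=16+14+9+24=63 → 72/135 = 0.5333
  3: TP=73, FP=20+9+10+18=57 → 73/130 = 0.5615
  4: TP=65, FP=20+13+9+2=44 → 65/109 = 0.5963
Macro-precision = mean = (0.5524 + 0.5620 + 0.5333 + 0.5615 + 0.5963) / 5 = 0.561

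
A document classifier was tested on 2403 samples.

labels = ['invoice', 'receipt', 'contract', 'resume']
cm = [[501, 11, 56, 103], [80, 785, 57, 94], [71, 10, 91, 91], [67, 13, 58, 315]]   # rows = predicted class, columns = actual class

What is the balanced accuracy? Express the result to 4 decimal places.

Balanced accuracy = mean of per-class recall.
  invoice: recall = 501/719 = 0.69680
  receipt: recall = 785/819 = 0.95849
  contract: recall = 91/262 = 0.34733
  resume: recall = 315/603 = 0.52239
Mean = (0.69680 + 0.95849 + 0.34733 + 0.52239) / 4 = 0.6313

0.6313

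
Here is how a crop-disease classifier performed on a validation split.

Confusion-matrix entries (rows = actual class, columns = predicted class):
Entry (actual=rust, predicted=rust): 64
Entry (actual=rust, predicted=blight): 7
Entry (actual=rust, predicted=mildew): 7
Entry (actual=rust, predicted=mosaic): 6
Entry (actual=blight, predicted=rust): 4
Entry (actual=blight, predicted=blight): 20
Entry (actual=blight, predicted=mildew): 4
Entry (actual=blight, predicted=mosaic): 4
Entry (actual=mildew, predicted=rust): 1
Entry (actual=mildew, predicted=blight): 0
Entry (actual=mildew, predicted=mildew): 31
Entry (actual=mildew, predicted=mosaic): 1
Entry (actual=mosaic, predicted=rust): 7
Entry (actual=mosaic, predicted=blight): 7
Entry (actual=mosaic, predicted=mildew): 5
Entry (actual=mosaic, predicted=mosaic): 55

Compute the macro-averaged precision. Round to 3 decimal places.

0.731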